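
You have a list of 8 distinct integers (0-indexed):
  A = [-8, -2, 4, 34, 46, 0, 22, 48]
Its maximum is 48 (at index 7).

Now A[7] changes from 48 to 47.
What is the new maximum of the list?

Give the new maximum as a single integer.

Old max = 48 (at index 7)
Change: A[7] 48 -> 47
Changed element WAS the max -> may need rescan.
  Max of remaining elements: 46
  New max = max(47, 46) = 47

Answer: 47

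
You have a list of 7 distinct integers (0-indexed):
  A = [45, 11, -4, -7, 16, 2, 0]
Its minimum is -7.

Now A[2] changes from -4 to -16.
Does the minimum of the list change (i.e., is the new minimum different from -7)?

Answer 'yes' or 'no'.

Old min = -7
Change: A[2] -4 -> -16
Changed element was NOT the min; min changes only if -16 < -7.
New min = -16; changed? yes

Answer: yes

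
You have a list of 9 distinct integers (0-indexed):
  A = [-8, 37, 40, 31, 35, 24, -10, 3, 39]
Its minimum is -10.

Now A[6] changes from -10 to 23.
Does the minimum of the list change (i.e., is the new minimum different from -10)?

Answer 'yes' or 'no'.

Answer: yes

Derivation:
Old min = -10
Change: A[6] -10 -> 23
Changed element was the min; new min must be rechecked.
New min = -8; changed? yes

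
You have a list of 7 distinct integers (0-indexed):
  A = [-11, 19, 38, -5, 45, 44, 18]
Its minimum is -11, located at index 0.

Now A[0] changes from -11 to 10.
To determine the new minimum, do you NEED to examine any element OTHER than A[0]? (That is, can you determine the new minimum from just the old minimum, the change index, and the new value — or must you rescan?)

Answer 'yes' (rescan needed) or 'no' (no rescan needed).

Answer: yes

Derivation:
Old min = -11 at index 0
Change at index 0: -11 -> 10
Index 0 WAS the min and new value 10 > old min -11. Must rescan other elements to find the new min.
Needs rescan: yes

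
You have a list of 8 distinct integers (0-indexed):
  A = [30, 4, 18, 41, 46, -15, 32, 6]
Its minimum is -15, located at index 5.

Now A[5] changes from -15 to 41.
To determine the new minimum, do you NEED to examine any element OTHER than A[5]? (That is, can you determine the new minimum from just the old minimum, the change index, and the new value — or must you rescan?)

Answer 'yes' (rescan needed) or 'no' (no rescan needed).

Answer: yes

Derivation:
Old min = -15 at index 5
Change at index 5: -15 -> 41
Index 5 WAS the min and new value 41 > old min -15. Must rescan other elements to find the new min.
Needs rescan: yes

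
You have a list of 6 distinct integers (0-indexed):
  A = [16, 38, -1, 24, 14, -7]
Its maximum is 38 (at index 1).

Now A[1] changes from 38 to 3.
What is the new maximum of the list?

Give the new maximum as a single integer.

Answer: 24

Derivation:
Old max = 38 (at index 1)
Change: A[1] 38 -> 3
Changed element WAS the max -> may need rescan.
  Max of remaining elements: 24
  New max = max(3, 24) = 24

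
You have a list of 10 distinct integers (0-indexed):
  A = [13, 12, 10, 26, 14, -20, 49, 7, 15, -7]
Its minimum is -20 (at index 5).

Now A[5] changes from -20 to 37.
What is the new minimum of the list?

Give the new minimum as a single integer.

Old min = -20 (at index 5)
Change: A[5] -20 -> 37
Changed element WAS the min. Need to check: is 37 still <= all others?
  Min of remaining elements: -7
  New min = min(37, -7) = -7

Answer: -7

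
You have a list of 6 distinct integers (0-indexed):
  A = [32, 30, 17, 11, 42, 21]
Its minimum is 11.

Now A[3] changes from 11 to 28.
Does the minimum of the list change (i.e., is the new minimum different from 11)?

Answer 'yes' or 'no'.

Old min = 11
Change: A[3] 11 -> 28
Changed element was the min; new min must be rechecked.
New min = 17; changed? yes

Answer: yes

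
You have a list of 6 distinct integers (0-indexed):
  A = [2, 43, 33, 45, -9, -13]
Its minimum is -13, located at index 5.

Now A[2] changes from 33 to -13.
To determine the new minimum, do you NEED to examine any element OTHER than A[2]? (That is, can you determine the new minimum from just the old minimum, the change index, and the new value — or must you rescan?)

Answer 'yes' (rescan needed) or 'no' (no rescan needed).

Answer: no

Derivation:
Old min = -13 at index 5
Change at index 2: 33 -> -13
Index 2 was NOT the min. New min = min(-13, -13). No rescan of other elements needed.
Needs rescan: no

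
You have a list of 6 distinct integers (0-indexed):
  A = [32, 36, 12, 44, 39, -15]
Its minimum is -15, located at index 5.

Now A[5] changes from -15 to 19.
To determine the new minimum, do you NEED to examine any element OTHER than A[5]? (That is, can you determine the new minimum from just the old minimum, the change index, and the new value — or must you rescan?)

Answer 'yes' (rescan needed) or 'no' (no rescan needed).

Answer: yes

Derivation:
Old min = -15 at index 5
Change at index 5: -15 -> 19
Index 5 WAS the min and new value 19 > old min -15. Must rescan other elements to find the new min.
Needs rescan: yes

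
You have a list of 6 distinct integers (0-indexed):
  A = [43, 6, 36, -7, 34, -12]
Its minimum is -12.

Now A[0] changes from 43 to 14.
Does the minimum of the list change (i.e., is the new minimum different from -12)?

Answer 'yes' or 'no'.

Old min = -12
Change: A[0] 43 -> 14
Changed element was NOT the min; min changes only if 14 < -12.
New min = -12; changed? no

Answer: no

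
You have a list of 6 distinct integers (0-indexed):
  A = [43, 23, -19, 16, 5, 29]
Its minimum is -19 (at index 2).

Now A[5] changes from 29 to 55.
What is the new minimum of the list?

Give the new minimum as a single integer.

Old min = -19 (at index 2)
Change: A[5] 29 -> 55
Changed element was NOT the old min.
  New min = min(old_min, new_val) = min(-19, 55) = -19

Answer: -19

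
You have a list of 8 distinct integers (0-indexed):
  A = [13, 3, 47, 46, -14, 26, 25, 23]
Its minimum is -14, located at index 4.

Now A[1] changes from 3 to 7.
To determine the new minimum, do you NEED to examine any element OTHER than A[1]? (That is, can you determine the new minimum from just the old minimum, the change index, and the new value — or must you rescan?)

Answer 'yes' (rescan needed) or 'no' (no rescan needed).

Answer: no

Derivation:
Old min = -14 at index 4
Change at index 1: 3 -> 7
Index 1 was NOT the min. New min = min(-14, 7). No rescan of other elements needed.
Needs rescan: no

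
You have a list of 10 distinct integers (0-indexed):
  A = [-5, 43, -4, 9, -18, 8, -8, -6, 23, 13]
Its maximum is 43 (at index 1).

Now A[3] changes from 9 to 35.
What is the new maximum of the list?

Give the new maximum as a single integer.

Answer: 43

Derivation:
Old max = 43 (at index 1)
Change: A[3] 9 -> 35
Changed element was NOT the old max.
  New max = max(old_max, new_val) = max(43, 35) = 43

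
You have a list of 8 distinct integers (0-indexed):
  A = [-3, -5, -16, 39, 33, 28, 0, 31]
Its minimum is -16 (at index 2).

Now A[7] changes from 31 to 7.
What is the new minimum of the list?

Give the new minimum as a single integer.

Answer: -16

Derivation:
Old min = -16 (at index 2)
Change: A[7] 31 -> 7
Changed element was NOT the old min.
  New min = min(old_min, new_val) = min(-16, 7) = -16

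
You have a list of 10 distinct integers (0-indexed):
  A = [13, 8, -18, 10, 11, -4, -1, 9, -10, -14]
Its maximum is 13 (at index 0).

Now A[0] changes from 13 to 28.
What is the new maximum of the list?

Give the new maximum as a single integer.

Answer: 28

Derivation:
Old max = 13 (at index 0)
Change: A[0] 13 -> 28
Changed element WAS the max -> may need rescan.
  Max of remaining elements: 11
  New max = max(28, 11) = 28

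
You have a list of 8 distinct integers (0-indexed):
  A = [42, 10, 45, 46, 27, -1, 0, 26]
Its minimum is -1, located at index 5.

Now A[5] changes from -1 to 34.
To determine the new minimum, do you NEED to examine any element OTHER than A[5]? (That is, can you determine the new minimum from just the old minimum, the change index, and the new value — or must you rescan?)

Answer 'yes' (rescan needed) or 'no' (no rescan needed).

Answer: yes

Derivation:
Old min = -1 at index 5
Change at index 5: -1 -> 34
Index 5 WAS the min and new value 34 > old min -1. Must rescan other elements to find the new min.
Needs rescan: yes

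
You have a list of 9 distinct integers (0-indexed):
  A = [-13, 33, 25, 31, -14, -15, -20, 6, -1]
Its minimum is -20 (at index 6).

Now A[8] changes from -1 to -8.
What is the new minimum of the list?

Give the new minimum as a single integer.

Old min = -20 (at index 6)
Change: A[8] -1 -> -8
Changed element was NOT the old min.
  New min = min(old_min, new_val) = min(-20, -8) = -20

Answer: -20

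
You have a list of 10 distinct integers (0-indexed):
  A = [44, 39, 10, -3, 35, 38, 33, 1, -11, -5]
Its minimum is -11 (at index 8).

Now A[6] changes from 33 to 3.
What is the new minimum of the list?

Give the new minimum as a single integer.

Answer: -11

Derivation:
Old min = -11 (at index 8)
Change: A[6] 33 -> 3
Changed element was NOT the old min.
  New min = min(old_min, new_val) = min(-11, 3) = -11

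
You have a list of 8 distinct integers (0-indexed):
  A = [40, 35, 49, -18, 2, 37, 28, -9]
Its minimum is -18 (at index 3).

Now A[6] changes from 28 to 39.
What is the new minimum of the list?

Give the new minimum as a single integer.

Old min = -18 (at index 3)
Change: A[6] 28 -> 39
Changed element was NOT the old min.
  New min = min(old_min, new_val) = min(-18, 39) = -18

Answer: -18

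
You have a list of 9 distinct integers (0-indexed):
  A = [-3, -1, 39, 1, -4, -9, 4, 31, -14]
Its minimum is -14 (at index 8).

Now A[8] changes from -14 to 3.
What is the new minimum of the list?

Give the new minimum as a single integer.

Answer: -9

Derivation:
Old min = -14 (at index 8)
Change: A[8] -14 -> 3
Changed element WAS the min. Need to check: is 3 still <= all others?
  Min of remaining elements: -9
  New min = min(3, -9) = -9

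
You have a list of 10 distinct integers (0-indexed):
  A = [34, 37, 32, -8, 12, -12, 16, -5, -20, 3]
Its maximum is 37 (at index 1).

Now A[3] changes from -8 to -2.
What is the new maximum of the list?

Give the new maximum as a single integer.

Answer: 37

Derivation:
Old max = 37 (at index 1)
Change: A[3] -8 -> -2
Changed element was NOT the old max.
  New max = max(old_max, new_val) = max(37, -2) = 37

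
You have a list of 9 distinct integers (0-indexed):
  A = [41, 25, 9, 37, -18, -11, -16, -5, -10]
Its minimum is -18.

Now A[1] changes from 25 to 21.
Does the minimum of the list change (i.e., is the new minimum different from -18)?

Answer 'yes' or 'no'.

Old min = -18
Change: A[1] 25 -> 21
Changed element was NOT the min; min changes only if 21 < -18.
New min = -18; changed? no

Answer: no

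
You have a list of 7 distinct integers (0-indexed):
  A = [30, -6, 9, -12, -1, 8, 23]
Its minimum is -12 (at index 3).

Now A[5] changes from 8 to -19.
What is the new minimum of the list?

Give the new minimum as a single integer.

Old min = -12 (at index 3)
Change: A[5] 8 -> -19
Changed element was NOT the old min.
  New min = min(old_min, new_val) = min(-12, -19) = -19

Answer: -19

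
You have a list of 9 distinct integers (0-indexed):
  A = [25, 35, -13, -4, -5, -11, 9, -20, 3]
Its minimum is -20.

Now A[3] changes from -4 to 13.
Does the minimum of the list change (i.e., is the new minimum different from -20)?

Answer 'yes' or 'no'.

Old min = -20
Change: A[3] -4 -> 13
Changed element was NOT the min; min changes only if 13 < -20.
New min = -20; changed? no

Answer: no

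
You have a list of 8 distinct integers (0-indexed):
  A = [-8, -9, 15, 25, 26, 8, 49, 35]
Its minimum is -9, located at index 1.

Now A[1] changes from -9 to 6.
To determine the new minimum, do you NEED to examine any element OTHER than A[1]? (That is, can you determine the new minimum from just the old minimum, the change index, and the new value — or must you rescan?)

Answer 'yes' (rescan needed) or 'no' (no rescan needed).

Old min = -9 at index 1
Change at index 1: -9 -> 6
Index 1 WAS the min and new value 6 > old min -9. Must rescan other elements to find the new min.
Needs rescan: yes

Answer: yes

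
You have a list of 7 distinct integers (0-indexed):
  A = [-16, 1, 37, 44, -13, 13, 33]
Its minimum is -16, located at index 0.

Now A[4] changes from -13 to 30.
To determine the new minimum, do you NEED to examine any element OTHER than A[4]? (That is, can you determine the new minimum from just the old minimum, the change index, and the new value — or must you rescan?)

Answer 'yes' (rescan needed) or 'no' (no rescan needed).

Old min = -16 at index 0
Change at index 4: -13 -> 30
Index 4 was NOT the min. New min = min(-16, 30). No rescan of other elements needed.
Needs rescan: no

Answer: no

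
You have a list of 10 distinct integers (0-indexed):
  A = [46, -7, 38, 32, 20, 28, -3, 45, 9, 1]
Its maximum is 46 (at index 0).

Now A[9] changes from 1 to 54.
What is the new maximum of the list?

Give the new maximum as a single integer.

Answer: 54

Derivation:
Old max = 46 (at index 0)
Change: A[9] 1 -> 54
Changed element was NOT the old max.
  New max = max(old_max, new_val) = max(46, 54) = 54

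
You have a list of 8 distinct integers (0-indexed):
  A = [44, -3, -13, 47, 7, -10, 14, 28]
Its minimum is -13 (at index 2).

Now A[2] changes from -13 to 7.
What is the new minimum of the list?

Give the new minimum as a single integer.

Old min = -13 (at index 2)
Change: A[2] -13 -> 7
Changed element WAS the min. Need to check: is 7 still <= all others?
  Min of remaining elements: -10
  New min = min(7, -10) = -10

Answer: -10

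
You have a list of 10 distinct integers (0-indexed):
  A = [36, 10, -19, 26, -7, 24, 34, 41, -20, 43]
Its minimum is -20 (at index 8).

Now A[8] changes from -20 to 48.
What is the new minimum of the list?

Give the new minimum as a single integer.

Old min = -20 (at index 8)
Change: A[8] -20 -> 48
Changed element WAS the min. Need to check: is 48 still <= all others?
  Min of remaining elements: -19
  New min = min(48, -19) = -19

Answer: -19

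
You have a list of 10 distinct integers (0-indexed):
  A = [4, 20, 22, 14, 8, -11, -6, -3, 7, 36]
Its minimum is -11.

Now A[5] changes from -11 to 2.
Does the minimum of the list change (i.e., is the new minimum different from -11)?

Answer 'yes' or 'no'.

Answer: yes

Derivation:
Old min = -11
Change: A[5] -11 -> 2
Changed element was the min; new min must be rechecked.
New min = -6; changed? yes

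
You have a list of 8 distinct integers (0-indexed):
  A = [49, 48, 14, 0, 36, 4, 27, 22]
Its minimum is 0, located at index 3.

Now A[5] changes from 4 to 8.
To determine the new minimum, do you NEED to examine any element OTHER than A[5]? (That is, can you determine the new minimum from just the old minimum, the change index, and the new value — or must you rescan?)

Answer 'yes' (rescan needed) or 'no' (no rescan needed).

Old min = 0 at index 3
Change at index 5: 4 -> 8
Index 5 was NOT the min. New min = min(0, 8). No rescan of other elements needed.
Needs rescan: no

Answer: no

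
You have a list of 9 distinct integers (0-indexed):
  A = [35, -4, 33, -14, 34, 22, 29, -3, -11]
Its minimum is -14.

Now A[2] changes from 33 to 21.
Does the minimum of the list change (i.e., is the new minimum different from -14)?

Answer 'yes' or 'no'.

Answer: no

Derivation:
Old min = -14
Change: A[2] 33 -> 21
Changed element was NOT the min; min changes only if 21 < -14.
New min = -14; changed? no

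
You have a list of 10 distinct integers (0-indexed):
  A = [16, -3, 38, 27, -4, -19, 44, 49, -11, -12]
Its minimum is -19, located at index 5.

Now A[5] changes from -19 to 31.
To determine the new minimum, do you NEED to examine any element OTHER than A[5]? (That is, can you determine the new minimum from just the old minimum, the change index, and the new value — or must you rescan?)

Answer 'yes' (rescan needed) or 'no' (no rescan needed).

Answer: yes

Derivation:
Old min = -19 at index 5
Change at index 5: -19 -> 31
Index 5 WAS the min and new value 31 > old min -19. Must rescan other elements to find the new min.
Needs rescan: yes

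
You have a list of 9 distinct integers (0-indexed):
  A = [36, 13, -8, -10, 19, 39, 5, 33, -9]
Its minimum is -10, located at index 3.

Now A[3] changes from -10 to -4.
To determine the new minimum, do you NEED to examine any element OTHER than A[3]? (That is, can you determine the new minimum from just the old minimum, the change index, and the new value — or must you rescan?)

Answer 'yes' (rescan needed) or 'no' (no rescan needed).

Old min = -10 at index 3
Change at index 3: -10 -> -4
Index 3 WAS the min and new value -4 > old min -10. Must rescan other elements to find the new min.
Needs rescan: yes

Answer: yes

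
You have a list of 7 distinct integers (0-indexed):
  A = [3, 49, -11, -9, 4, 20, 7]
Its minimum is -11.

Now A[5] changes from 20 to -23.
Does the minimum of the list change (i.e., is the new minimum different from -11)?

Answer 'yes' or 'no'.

Answer: yes

Derivation:
Old min = -11
Change: A[5] 20 -> -23
Changed element was NOT the min; min changes only if -23 < -11.
New min = -23; changed? yes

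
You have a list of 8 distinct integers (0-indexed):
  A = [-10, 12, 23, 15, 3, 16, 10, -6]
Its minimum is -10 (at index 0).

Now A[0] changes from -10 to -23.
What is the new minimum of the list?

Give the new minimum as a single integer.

Old min = -10 (at index 0)
Change: A[0] -10 -> -23
Changed element WAS the min. Need to check: is -23 still <= all others?
  Min of remaining elements: -6
  New min = min(-23, -6) = -23

Answer: -23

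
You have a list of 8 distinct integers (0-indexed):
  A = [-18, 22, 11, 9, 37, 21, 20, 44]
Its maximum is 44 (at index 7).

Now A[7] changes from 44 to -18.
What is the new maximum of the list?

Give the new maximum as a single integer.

Answer: 37

Derivation:
Old max = 44 (at index 7)
Change: A[7] 44 -> -18
Changed element WAS the max -> may need rescan.
  Max of remaining elements: 37
  New max = max(-18, 37) = 37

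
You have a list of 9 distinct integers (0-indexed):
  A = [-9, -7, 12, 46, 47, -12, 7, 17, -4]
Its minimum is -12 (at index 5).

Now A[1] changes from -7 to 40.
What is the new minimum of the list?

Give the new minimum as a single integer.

Answer: -12

Derivation:
Old min = -12 (at index 5)
Change: A[1] -7 -> 40
Changed element was NOT the old min.
  New min = min(old_min, new_val) = min(-12, 40) = -12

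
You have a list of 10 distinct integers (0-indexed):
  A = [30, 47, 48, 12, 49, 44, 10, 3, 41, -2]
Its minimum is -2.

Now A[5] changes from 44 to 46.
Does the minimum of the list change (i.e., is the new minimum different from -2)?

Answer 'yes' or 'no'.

Old min = -2
Change: A[5] 44 -> 46
Changed element was NOT the min; min changes only if 46 < -2.
New min = -2; changed? no

Answer: no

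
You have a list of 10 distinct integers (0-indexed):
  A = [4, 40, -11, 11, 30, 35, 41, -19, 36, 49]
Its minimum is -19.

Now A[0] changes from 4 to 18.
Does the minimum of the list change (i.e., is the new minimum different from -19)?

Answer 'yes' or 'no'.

Answer: no

Derivation:
Old min = -19
Change: A[0] 4 -> 18
Changed element was NOT the min; min changes only if 18 < -19.
New min = -19; changed? no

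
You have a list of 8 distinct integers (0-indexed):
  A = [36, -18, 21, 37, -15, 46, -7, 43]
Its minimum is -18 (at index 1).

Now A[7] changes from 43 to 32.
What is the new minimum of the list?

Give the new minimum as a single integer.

Old min = -18 (at index 1)
Change: A[7] 43 -> 32
Changed element was NOT the old min.
  New min = min(old_min, new_val) = min(-18, 32) = -18

Answer: -18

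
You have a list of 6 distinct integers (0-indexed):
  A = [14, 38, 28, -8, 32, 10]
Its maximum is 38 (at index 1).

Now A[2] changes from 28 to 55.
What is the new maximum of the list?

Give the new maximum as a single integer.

Answer: 55

Derivation:
Old max = 38 (at index 1)
Change: A[2] 28 -> 55
Changed element was NOT the old max.
  New max = max(old_max, new_val) = max(38, 55) = 55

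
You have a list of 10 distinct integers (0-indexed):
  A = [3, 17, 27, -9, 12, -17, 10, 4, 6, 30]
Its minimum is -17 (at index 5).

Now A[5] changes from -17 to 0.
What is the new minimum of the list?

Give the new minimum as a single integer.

Old min = -17 (at index 5)
Change: A[5] -17 -> 0
Changed element WAS the min. Need to check: is 0 still <= all others?
  Min of remaining elements: -9
  New min = min(0, -9) = -9

Answer: -9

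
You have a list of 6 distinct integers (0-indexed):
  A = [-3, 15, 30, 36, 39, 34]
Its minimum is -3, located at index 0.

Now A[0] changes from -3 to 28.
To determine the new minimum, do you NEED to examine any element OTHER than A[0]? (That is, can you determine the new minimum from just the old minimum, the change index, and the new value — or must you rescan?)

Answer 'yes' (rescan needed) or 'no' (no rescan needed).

Answer: yes

Derivation:
Old min = -3 at index 0
Change at index 0: -3 -> 28
Index 0 WAS the min and new value 28 > old min -3. Must rescan other elements to find the new min.
Needs rescan: yes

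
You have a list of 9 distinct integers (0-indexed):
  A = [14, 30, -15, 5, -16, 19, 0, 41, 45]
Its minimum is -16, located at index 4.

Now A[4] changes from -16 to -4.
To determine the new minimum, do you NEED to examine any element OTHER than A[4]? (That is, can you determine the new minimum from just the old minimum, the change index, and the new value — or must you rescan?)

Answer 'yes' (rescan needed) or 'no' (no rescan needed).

Old min = -16 at index 4
Change at index 4: -16 -> -4
Index 4 WAS the min and new value -4 > old min -16. Must rescan other elements to find the new min.
Needs rescan: yes

Answer: yes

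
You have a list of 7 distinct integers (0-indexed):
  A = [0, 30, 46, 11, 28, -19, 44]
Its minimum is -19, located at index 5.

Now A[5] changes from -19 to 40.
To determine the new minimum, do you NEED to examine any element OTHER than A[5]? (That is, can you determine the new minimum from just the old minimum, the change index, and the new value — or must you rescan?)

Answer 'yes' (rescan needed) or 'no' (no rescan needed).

Answer: yes

Derivation:
Old min = -19 at index 5
Change at index 5: -19 -> 40
Index 5 WAS the min and new value 40 > old min -19. Must rescan other elements to find the new min.
Needs rescan: yes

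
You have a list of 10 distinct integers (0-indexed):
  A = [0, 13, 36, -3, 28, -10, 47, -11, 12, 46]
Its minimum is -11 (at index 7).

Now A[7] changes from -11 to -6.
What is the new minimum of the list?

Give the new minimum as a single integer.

Old min = -11 (at index 7)
Change: A[7] -11 -> -6
Changed element WAS the min. Need to check: is -6 still <= all others?
  Min of remaining elements: -10
  New min = min(-6, -10) = -10

Answer: -10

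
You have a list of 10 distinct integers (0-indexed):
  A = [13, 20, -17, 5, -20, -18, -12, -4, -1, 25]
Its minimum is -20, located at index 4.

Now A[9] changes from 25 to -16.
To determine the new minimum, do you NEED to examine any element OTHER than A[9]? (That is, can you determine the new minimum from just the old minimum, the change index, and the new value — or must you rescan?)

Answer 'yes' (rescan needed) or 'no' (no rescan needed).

Old min = -20 at index 4
Change at index 9: 25 -> -16
Index 9 was NOT the min. New min = min(-20, -16). No rescan of other elements needed.
Needs rescan: no

Answer: no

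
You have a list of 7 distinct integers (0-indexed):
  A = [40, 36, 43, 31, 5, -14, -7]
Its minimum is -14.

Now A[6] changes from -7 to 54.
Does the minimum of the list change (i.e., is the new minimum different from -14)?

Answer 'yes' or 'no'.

Answer: no

Derivation:
Old min = -14
Change: A[6] -7 -> 54
Changed element was NOT the min; min changes only if 54 < -14.
New min = -14; changed? no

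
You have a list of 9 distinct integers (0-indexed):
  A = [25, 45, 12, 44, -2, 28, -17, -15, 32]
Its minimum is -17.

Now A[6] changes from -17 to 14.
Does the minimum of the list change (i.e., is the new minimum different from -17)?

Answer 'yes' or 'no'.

Answer: yes

Derivation:
Old min = -17
Change: A[6] -17 -> 14
Changed element was the min; new min must be rechecked.
New min = -15; changed? yes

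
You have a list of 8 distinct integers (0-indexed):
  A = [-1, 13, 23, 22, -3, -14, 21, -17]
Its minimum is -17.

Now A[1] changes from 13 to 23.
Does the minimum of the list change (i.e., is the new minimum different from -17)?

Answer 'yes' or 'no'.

Answer: no

Derivation:
Old min = -17
Change: A[1] 13 -> 23
Changed element was NOT the min; min changes only if 23 < -17.
New min = -17; changed? no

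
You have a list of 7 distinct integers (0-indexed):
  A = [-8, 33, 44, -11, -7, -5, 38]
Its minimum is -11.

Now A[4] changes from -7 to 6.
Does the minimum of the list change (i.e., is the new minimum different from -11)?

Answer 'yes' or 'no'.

Answer: no

Derivation:
Old min = -11
Change: A[4] -7 -> 6
Changed element was NOT the min; min changes only if 6 < -11.
New min = -11; changed? no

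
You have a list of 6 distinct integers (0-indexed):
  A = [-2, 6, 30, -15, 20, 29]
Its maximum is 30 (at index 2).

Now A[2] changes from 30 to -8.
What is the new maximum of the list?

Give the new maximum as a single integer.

Answer: 29

Derivation:
Old max = 30 (at index 2)
Change: A[2] 30 -> -8
Changed element WAS the max -> may need rescan.
  Max of remaining elements: 29
  New max = max(-8, 29) = 29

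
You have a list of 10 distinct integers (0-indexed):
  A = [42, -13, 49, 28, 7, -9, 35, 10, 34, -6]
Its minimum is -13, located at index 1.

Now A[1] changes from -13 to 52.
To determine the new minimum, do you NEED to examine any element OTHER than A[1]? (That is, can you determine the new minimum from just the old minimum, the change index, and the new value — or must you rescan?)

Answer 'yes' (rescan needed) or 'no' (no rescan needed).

Answer: yes

Derivation:
Old min = -13 at index 1
Change at index 1: -13 -> 52
Index 1 WAS the min and new value 52 > old min -13. Must rescan other elements to find the new min.
Needs rescan: yes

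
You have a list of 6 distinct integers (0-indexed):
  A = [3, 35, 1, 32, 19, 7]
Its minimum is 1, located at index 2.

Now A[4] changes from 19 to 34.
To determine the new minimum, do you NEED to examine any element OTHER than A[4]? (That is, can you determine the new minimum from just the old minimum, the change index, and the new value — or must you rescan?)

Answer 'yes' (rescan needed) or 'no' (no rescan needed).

Old min = 1 at index 2
Change at index 4: 19 -> 34
Index 4 was NOT the min. New min = min(1, 34). No rescan of other elements needed.
Needs rescan: no

Answer: no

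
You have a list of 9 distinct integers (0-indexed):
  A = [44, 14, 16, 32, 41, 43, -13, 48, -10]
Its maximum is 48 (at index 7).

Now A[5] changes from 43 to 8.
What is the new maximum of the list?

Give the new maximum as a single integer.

Answer: 48

Derivation:
Old max = 48 (at index 7)
Change: A[5] 43 -> 8
Changed element was NOT the old max.
  New max = max(old_max, new_val) = max(48, 8) = 48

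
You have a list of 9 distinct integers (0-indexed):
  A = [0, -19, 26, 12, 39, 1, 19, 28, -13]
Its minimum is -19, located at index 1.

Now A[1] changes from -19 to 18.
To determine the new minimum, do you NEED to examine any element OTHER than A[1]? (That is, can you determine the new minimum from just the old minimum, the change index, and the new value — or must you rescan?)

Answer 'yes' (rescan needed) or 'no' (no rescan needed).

Answer: yes

Derivation:
Old min = -19 at index 1
Change at index 1: -19 -> 18
Index 1 WAS the min and new value 18 > old min -19. Must rescan other elements to find the new min.
Needs rescan: yes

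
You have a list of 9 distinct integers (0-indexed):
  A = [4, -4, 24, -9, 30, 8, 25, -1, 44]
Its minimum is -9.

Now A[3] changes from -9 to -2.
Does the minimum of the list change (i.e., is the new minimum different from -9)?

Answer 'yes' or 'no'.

Old min = -9
Change: A[3] -9 -> -2
Changed element was the min; new min must be rechecked.
New min = -4; changed? yes

Answer: yes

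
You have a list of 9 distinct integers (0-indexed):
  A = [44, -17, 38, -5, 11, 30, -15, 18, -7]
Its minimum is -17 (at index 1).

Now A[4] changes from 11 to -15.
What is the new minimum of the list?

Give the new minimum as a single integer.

Answer: -17

Derivation:
Old min = -17 (at index 1)
Change: A[4] 11 -> -15
Changed element was NOT the old min.
  New min = min(old_min, new_val) = min(-17, -15) = -17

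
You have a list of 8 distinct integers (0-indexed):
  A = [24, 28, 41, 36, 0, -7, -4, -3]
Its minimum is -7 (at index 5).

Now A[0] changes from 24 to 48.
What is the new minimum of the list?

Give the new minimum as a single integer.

Answer: -7

Derivation:
Old min = -7 (at index 5)
Change: A[0] 24 -> 48
Changed element was NOT the old min.
  New min = min(old_min, new_val) = min(-7, 48) = -7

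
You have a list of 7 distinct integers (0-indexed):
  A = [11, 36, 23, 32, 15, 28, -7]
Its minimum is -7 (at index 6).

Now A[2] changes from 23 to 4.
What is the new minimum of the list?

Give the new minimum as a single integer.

Answer: -7

Derivation:
Old min = -7 (at index 6)
Change: A[2] 23 -> 4
Changed element was NOT the old min.
  New min = min(old_min, new_val) = min(-7, 4) = -7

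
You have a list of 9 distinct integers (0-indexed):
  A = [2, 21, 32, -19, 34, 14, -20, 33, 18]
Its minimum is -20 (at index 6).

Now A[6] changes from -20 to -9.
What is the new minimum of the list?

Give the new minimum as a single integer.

Old min = -20 (at index 6)
Change: A[6] -20 -> -9
Changed element WAS the min. Need to check: is -9 still <= all others?
  Min of remaining elements: -19
  New min = min(-9, -19) = -19

Answer: -19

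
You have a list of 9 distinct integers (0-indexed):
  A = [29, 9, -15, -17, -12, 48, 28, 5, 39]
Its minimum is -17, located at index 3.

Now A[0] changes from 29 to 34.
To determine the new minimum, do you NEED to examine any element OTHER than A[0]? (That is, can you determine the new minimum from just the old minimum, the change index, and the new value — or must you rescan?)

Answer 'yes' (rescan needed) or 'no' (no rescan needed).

Answer: no

Derivation:
Old min = -17 at index 3
Change at index 0: 29 -> 34
Index 0 was NOT the min. New min = min(-17, 34). No rescan of other elements needed.
Needs rescan: no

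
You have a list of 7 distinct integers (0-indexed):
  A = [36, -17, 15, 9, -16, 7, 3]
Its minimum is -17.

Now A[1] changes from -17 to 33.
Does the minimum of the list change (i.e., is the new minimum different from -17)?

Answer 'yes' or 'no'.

Answer: yes

Derivation:
Old min = -17
Change: A[1] -17 -> 33
Changed element was the min; new min must be rechecked.
New min = -16; changed? yes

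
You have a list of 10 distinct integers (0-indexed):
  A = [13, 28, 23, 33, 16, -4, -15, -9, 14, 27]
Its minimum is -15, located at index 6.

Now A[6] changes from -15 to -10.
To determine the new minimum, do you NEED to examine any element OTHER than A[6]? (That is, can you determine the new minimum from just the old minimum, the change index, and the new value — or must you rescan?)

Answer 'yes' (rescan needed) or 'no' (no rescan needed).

Answer: yes

Derivation:
Old min = -15 at index 6
Change at index 6: -15 -> -10
Index 6 WAS the min and new value -10 > old min -15. Must rescan other elements to find the new min.
Needs rescan: yes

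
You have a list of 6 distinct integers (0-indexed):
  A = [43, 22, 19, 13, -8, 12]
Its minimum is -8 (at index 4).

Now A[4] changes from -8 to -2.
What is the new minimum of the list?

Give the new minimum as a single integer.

Answer: -2

Derivation:
Old min = -8 (at index 4)
Change: A[4] -8 -> -2
Changed element WAS the min. Need to check: is -2 still <= all others?
  Min of remaining elements: 12
  New min = min(-2, 12) = -2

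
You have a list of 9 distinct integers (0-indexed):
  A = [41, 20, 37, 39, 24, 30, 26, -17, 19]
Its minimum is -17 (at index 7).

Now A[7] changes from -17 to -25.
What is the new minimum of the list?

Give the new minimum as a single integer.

Answer: -25

Derivation:
Old min = -17 (at index 7)
Change: A[7] -17 -> -25
Changed element WAS the min. Need to check: is -25 still <= all others?
  Min of remaining elements: 19
  New min = min(-25, 19) = -25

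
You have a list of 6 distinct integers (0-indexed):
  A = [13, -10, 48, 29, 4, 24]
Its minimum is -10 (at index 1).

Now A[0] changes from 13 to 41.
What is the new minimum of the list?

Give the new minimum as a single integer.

Old min = -10 (at index 1)
Change: A[0] 13 -> 41
Changed element was NOT the old min.
  New min = min(old_min, new_val) = min(-10, 41) = -10

Answer: -10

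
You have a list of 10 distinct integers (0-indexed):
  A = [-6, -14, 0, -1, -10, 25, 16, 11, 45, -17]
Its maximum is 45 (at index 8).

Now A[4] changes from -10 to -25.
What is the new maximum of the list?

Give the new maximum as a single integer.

Old max = 45 (at index 8)
Change: A[4] -10 -> -25
Changed element was NOT the old max.
  New max = max(old_max, new_val) = max(45, -25) = 45

Answer: 45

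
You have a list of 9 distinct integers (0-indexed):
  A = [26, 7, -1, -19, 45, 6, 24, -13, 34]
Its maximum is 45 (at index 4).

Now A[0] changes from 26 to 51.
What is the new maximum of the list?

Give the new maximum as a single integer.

Answer: 51

Derivation:
Old max = 45 (at index 4)
Change: A[0] 26 -> 51
Changed element was NOT the old max.
  New max = max(old_max, new_val) = max(45, 51) = 51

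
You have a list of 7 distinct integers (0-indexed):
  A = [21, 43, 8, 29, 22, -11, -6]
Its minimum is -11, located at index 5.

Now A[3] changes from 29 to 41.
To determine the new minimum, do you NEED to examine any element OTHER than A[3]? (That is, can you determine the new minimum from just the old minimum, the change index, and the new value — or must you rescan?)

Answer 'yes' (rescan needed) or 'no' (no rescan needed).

Answer: no

Derivation:
Old min = -11 at index 5
Change at index 3: 29 -> 41
Index 3 was NOT the min. New min = min(-11, 41). No rescan of other elements needed.
Needs rescan: no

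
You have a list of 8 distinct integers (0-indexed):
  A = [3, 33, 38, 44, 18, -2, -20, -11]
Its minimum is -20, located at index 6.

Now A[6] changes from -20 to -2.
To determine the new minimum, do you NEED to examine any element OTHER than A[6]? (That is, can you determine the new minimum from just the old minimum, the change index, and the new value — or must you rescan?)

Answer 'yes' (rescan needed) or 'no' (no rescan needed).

Answer: yes

Derivation:
Old min = -20 at index 6
Change at index 6: -20 -> -2
Index 6 WAS the min and new value -2 > old min -20. Must rescan other elements to find the new min.
Needs rescan: yes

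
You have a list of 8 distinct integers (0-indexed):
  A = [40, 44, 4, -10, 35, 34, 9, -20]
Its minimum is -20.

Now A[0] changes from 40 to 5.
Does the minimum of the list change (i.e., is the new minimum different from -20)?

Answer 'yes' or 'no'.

Answer: no

Derivation:
Old min = -20
Change: A[0] 40 -> 5
Changed element was NOT the min; min changes only if 5 < -20.
New min = -20; changed? no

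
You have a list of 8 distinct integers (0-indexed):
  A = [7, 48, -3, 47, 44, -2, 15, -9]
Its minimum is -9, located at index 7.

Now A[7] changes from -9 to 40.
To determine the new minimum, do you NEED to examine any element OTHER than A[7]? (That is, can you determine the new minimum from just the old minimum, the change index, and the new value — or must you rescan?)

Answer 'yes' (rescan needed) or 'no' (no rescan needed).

Answer: yes

Derivation:
Old min = -9 at index 7
Change at index 7: -9 -> 40
Index 7 WAS the min and new value 40 > old min -9. Must rescan other elements to find the new min.
Needs rescan: yes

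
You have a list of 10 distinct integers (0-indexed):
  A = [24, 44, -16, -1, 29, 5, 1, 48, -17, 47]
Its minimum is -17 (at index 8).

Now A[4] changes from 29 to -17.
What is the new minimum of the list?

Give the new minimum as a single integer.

Old min = -17 (at index 8)
Change: A[4] 29 -> -17
Changed element was NOT the old min.
  New min = min(old_min, new_val) = min(-17, -17) = -17

Answer: -17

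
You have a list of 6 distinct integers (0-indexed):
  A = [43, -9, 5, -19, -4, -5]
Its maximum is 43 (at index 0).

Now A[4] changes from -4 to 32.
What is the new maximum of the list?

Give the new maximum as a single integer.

Old max = 43 (at index 0)
Change: A[4] -4 -> 32
Changed element was NOT the old max.
  New max = max(old_max, new_val) = max(43, 32) = 43

Answer: 43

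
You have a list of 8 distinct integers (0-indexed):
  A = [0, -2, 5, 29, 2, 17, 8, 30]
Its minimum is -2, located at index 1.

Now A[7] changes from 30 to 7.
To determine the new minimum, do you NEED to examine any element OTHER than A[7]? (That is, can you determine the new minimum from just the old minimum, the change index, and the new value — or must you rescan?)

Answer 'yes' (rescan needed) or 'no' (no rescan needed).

Answer: no

Derivation:
Old min = -2 at index 1
Change at index 7: 30 -> 7
Index 7 was NOT the min. New min = min(-2, 7). No rescan of other elements needed.
Needs rescan: no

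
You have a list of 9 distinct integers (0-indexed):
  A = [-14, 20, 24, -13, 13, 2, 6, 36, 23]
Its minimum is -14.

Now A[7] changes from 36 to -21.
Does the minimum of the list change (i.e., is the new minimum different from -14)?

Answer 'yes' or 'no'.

Answer: yes

Derivation:
Old min = -14
Change: A[7] 36 -> -21
Changed element was NOT the min; min changes only if -21 < -14.
New min = -21; changed? yes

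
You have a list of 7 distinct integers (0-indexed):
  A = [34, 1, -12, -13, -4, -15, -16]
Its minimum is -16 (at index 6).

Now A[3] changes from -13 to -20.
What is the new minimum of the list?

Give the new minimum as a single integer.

Old min = -16 (at index 6)
Change: A[3] -13 -> -20
Changed element was NOT the old min.
  New min = min(old_min, new_val) = min(-16, -20) = -20

Answer: -20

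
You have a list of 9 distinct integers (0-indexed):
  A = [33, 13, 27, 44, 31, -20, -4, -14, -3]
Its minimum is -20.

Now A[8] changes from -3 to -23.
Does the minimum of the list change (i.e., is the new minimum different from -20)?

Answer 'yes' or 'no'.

Old min = -20
Change: A[8] -3 -> -23
Changed element was NOT the min; min changes only if -23 < -20.
New min = -23; changed? yes

Answer: yes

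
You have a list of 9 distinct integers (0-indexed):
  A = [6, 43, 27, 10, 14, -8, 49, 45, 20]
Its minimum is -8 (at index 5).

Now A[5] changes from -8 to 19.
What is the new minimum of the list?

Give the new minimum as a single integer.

Answer: 6

Derivation:
Old min = -8 (at index 5)
Change: A[5] -8 -> 19
Changed element WAS the min. Need to check: is 19 still <= all others?
  Min of remaining elements: 6
  New min = min(19, 6) = 6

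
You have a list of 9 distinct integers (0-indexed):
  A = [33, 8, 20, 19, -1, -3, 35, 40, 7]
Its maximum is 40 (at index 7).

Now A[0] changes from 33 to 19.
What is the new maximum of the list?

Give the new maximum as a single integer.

Old max = 40 (at index 7)
Change: A[0] 33 -> 19
Changed element was NOT the old max.
  New max = max(old_max, new_val) = max(40, 19) = 40

Answer: 40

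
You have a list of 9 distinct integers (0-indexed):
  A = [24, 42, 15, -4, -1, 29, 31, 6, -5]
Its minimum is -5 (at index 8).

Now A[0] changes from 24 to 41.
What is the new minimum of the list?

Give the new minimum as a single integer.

Answer: -5

Derivation:
Old min = -5 (at index 8)
Change: A[0] 24 -> 41
Changed element was NOT the old min.
  New min = min(old_min, new_val) = min(-5, 41) = -5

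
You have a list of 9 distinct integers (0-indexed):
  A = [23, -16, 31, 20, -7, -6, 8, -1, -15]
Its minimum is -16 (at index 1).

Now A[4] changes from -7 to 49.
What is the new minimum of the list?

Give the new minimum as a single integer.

Answer: -16

Derivation:
Old min = -16 (at index 1)
Change: A[4] -7 -> 49
Changed element was NOT the old min.
  New min = min(old_min, new_val) = min(-16, 49) = -16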